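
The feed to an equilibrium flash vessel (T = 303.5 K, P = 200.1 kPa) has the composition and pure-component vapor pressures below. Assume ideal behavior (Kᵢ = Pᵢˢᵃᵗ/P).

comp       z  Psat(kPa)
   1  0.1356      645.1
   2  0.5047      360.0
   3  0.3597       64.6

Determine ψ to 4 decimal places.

Raoult's law: Kᵢ = Pᵢˢᵃᵗ/P = Pᵢˢᵃᵗ/200.1.
  K_1 = 645.1/200.1 = 3.223888, K_2 = 360.0/200.1 = 1.799100, K_3 = 64.6/200.1 = 0.322839
Let ψ = V/F and solve Σ zᵢ(Kᵢ−1)/(1+ψ(Kᵢ−1)) = 0.
g(0) = ΣzᵢKᵢ − 1 = 0.4613 and g(1) = 1 − Σzᵢ/Kᵢ = -0.4368, so a root lies in (0, 1).
Newton–Raphson from ψ = 0.5:
  ψ = 0.5000: g = 0.06269, g' = -0.6919 → ψ = 0.5906
  ψ = 0.5906: g = -0.00157, g' = -0.7321 → ψ = 0.5885
Converged at ψ = 0.5885.

ψ = 0.5885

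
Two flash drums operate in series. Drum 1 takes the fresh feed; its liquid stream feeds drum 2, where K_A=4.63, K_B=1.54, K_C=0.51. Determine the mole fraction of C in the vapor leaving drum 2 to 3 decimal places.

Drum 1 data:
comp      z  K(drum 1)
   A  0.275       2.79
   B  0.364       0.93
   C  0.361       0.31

Drum 1:
Material balance + equilibrium reduce to Σ zᵢ(Kᵢ−1)/(1+ψ₁(Kᵢ−1)) = 0.
Check two-phase: ΣzᵢKᵢ = 1.218 > 1 and Σzᵢ/Kᵢ = 1.654 > 1, so g(0) = 0.218 > 0 and g(1) = -0.654 < 0.
Iterate (Newton) starting at ψ₁ = 0.44:
  ψ₁ = 0.440: g = -0.1086, g' = -0.632 → ψ₁ = 0.268
  ψ₁ = 0.268: g = 0.0010, g' = -0.663 → ψ₁ = 0.270
Converged at ψ₁ = 0.270.
Drum-1 compositions:
  A: x = 0.185, y = 0.517
  B: x = 0.371, y = 0.345
  C: x = 0.444, y = 0.137
Drum-2 feed = drum-1 liquid: z₂ = (0.1855, 0.3710, 0.4435).
Drum 2:
Material balance + equilibrium reduce to Σ zᵢ(Kᵢ−1)/(1+ψ₂(Kᵢ−1)) = 0.
g(0) = ΣzᵢKᵢ − 1 = 0.656 and g(1) = 1 − Σzᵢ/Kᵢ = -0.151, so a root lies in (0, 1).
Newton–Raphson from ψ₂ = 0.41:
  ψ₂ = 0.410: g = 0.1626, g' = -0.634 → ψ₂ = 0.667
  ψ₂ = 0.667: g = 0.0215, g' = -0.502 → ψ₂ = 0.709
  ψ₂ = 0.709: g = 0.0001, g' = -0.498 → ψ₂ = 0.710
Converged at ψ₂ = 0.710.
  A: x = 0.052, y = 0.240
  B: x = 0.268, y = 0.413
  C: x = 0.680, y = 0.347

y_C (drum 2) = 0.347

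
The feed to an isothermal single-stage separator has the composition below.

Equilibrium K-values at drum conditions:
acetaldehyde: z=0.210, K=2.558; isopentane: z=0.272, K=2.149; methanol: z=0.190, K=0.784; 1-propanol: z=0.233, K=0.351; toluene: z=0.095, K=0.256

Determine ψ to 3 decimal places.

Newton iteration, ψ⁰ = 0.5:
  ψ = 0.500: g = -0.0000, g' = -0.665 → ψ = 0.500
Converged at ψ = 0.500.

ψ = 0.500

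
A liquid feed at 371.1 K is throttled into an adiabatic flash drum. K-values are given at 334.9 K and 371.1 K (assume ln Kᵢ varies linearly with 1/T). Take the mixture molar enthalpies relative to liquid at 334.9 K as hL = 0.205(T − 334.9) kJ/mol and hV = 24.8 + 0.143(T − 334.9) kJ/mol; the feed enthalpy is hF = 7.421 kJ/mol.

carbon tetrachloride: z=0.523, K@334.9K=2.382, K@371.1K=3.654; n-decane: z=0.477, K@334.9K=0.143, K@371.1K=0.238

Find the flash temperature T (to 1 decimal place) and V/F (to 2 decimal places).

T = 336.9 K, V/F = 0.28

Adiabatic flash: solve Rachford–Rice at each trial T, then check hF = ψ·hV(T) + (1−ψ)·hL(T).
  T = 334.9 K: K = (2.382, 0.143), RR gives ψ = 0.265, H_out = 6.575 kJ/mol
  T = 371.1 K: K = (3.654, 0.238), RR gives ψ = 0.507, H_out = 18.848 kJ/mol
  T = 353.0 K: K = (2.983, 0.187), RR gives ψ = 0.403, H_out = 13.244 kJ/mol
  T = 343.9 K: K = (2.672, 0.164), RR gives ψ = 0.340, H_out = 10.093 kJ/mol
  T = 339.4 K: K = (2.525, 0.153), RR gives ψ = 0.305, H_out = 8.396 kJ/mol
  T = 337.1 K: K = (2.451, 0.148), RR gives ψ = 0.285, H_out = 7.483 kJ/mol
Linear interpolation between T = 334.9 (H_out = 6.575) and T = 337.1 (H_out = 7.483) on hF = 7.421 gives T ≈ 336.9 K, at which ψ = 0.28.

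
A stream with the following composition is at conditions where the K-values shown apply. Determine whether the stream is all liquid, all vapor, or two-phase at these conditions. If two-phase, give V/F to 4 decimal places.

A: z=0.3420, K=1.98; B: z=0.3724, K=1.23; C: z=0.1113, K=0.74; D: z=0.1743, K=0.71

all vapor

ΣzᵢKᵢ = 1.3413; Σzᵢ/Kᵢ = 0.8714.
Since Σzᵢ/Kᵢ < 1 the mixture is above its dew point — single vapor phase.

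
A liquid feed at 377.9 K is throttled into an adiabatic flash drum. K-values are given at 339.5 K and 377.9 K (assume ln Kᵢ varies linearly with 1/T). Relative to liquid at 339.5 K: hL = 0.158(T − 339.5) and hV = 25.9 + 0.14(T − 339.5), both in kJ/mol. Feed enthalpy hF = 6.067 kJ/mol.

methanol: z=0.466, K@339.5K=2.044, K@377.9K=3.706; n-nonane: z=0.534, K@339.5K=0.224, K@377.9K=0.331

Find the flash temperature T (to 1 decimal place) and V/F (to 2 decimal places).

T = 345.9 K, V/F = 0.20

Adiabatic flash: solve Rachford–Rice at each trial T, then check hF = ψ·hV(T) + (1−ψ)·hL(T).
  T = 339.5 K: K = (2.044, 0.224), RR gives ψ = 0.089, H_out = 2.306 kJ/mol
  T = 377.9 K: K = (3.706, 0.331), RR gives ψ = 0.499, H_out = 18.652 kJ/mol
  T = 358.7 K: K = (2.796, 0.275), RR gives ψ = 0.346, H_out = 11.866 kJ/mol
  T = 349.1 K: K = (2.401, 0.249), RR gives ψ = 0.239, H_out = 7.675 kJ/mol
  T = 344.3 K: K = (2.218, 0.236), RR gives ψ = 0.172, H_out = 5.192 kJ/mol
  T = 346.7 K: K = (2.308, 0.243), RR gives ψ = 0.207, H_out = 6.475 kJ/mol
Linear interpolation between T = 344.3 (H_out = 5.192) and T = 346.7 (H_out = 6.475) on hF = 6.067 gives T ≈ 345.9 K, at which ψ = 0.20.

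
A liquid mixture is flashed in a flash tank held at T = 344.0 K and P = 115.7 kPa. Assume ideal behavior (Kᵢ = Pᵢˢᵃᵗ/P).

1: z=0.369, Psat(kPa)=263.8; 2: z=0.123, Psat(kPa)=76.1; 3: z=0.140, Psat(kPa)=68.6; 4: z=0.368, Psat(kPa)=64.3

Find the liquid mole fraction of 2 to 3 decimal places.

x_2 = 0.142

Raoult's law: Kᵢ = Pᵢˢᵃᵗ/P = Pᵢˢᵃᵗ/115.7.
  K_1 = 263.8/115.7 = 2.28003, K_2 = 76.1/115.7 = 0.65774, K_3 = 68.6/115.7 = 0.59291, K_4 = 64.3/115.7 = 0.55575
Rachford–Rice: g(β) = Σ zᵢ(Kᵢ−1)/(1+β(Kᵢ−1)) = 0.
g(0) = ΣzᵢKᵢ − 1 = 0.210 and g(1) = 1 − Σzᵢ/Kᵢ = -0.247, so a root lies in (0, 1).
Iterate (Newton) starting at β = 0.5:
  β = 0.500: g = -0.0445, g' = -0.402 → β = 0.389
  β = 0.389: g = 0.0012, g' = -0.427 → β = 0.392
Converged at β = 0.392.
Compositions from xᵢ = zᵢ/(1+β(Kᵢ−1)), yᵢ = Kᵢxᵢ:
  1: x = 0.246, y = 0.560
  2: x = 0.142, y = 0.093
  3: x = 0.167, y = 0.099
  4: x = 0.446, y = 0.248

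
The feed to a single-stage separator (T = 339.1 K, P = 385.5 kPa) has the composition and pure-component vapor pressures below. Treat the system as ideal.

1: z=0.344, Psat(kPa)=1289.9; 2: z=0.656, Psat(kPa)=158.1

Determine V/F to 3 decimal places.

V/F = 0.304

Raoult's law: Kᵢ = Pᵢˢᵃᵗ/P = Pᵢˢᵃᵗ/385.5.
  K_1 = 1289.9/385.5 = 3.34604, K_2 = 158.1/385.5 = 0.41012
Material balance + equilibrium reduce to Σ zᵢ(Kᵢ−1)/(1+V/F(Kᵢ−1)) = 0.
Feasibility: ΣzᵢKᵢ = 1.420, Σzᵢ/Kᵢ = 1.702 — both > 1, two phases present.
Binary case is linear: z₁(K₁−1)(1+V/F(K₂−1)) + z₂(K₂−1)(1+V/F(K₁−1)) = 0
⇒ V/F = [z₁(K₁−1)+z₂(K₂−1)] / [−(K₁−1)(K₂−1)] = 0.4201/1.3839 = 0.304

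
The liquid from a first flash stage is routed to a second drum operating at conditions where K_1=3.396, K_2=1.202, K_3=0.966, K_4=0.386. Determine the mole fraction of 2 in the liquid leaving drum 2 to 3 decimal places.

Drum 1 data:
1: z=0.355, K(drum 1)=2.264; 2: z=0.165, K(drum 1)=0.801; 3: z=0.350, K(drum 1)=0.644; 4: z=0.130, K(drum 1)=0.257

Drum 1:
Let ψ₁ = V/F and solve Σ zᵢ(Kᵢ−1)/(1+ψ₁(Kᵢ−1)) = 0.
Check two-phase: ΣzᵢKᵢ = 1.195 > 1 and Σzᵢ/Kᵢ = 1.412 > 1, so g(0) = 0.195 > 0 and g(1) = -0.412 < 0.
Newton iteration, ψ₁⁰ = 0.46:
  ψ₁ = 0.460: g = -0.0481, g' = -0.464 → ψ₁ = 0.356
Converged at ψ₁ = 0.356.
Drum-1 compositions:
  1: x = 0.245, y = 0.554
  2: x = 0.178, y = 0.142
  3: x = 0.401, y = 0.258
  4: x = 0.177, y = 0.045
Drum-2 feed = drum-1 liquid: z₂ = (0.2448, 0.1776, 0.4008, 0.1768).
Drum 2:
Iterate (Newton) starting at ψ₂ = 0.5:
  ψ₂ = 0.500: g = 0.1289, g' = -0.436 → ψ₂ = 0.796
  ψ₂ = 0.796: g = 0.0065, g' = -0.427 → ψ₂ = 0.811
Converged at ψ₂ = 0.811.
  1: x = 0.083, y = 0.283
  2: x = 0.153, y = 0.183
  3: x = 0.412, y = 0.398
  4: x = 0.352, y = 0.136

x_2 (drum 2) = 0.153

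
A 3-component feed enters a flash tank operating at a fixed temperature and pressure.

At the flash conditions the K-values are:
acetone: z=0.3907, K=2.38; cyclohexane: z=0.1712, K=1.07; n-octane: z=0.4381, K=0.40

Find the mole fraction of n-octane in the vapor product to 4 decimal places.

Rachford–Rice: g(ψ) = Σ zᵢ(Kᵢ−1)/(1+ψ(Kᵢ−1)) = 0.
Check two-phase: ΣzᵢKᵢ = 1.2883 > 1 and Σzᵢ/Kᵢ = 1.4194 > 1, so g(0) = 0.2883 > 0 and g(1) = -0.4194 < 0.
Iterate (Newton) starting at ψ = 0.54:
  ψ = 0.5400: g = -0.06836, g' = -0.5902 → ψ = 0.4242
  ψ = 0.4242: g = -0.00087, g' = -0.5806 → ψ = 0.4227
Converged at ψ = 0.4227.
Compositions from xᵢ = zᵢ/(1+ψ(Kᵢ−1)), yᵢ = Kᵢxᵢ:
  acetone: x = 0.2468, y = 0.5873
  cyclohexane: x = 0.1663, y = 0.1779
  n-octane: x = 0.5870, y = 0.2348

y_n-octane = 0.2348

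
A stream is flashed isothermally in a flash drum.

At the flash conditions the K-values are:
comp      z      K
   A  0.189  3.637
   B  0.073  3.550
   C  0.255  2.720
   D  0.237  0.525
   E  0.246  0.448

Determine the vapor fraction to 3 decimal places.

Rachford–Rice: g(ψ) = Σ zᵢ(Kᵢ−1)/(1+ψ(Kᵢ−1)) = 0.
Feasibility: ΣzᵢKᵢ = 1.875, Σzᵢ/Kᵢ = 1.167 — both > 1, two phases present.
Iterate (Newton) starting at ψ = 0.5:
  ψ = 0.500: g = 0.1974, g' = -0.789 → ψ = 0.750
  ψ = 0.750: g = 0.0161, g' = -0.695 → ψ = 0.773
Converged at ψ = 0.773.

ψ = 0.773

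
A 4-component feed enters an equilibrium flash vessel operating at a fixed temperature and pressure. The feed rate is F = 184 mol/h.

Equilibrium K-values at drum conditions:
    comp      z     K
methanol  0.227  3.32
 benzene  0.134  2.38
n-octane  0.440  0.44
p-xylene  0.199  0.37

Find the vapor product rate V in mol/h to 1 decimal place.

V = 53.2 mol/h

Let ψ = V/F and solve Σ zᵢ(Kᵢ−1)/(1+ψ(Kᵢ−1)) = 0.
Check two-phase: ΣzᵢKᵢ = 1.340 > 1 and Σzᵢ/Kᵢ = 1.663 > 1, so g(0) = 0.340 > 0 and g(1) = -0.663 < 0.
Newton iteration, ψ⁰ = 0.5:
  ψ = 0.500: g = -0.1720, g' = -0.786 → ψ = 0.281
  ψ = 0.281: g = 0.0072, g' = -0.891 → ψ = 0.289
Converged at ψ = 0.289.
Then V = ψ·F = 0.2892·184 = 53.2 mol/h and L = F − V = 130.8 mol/h.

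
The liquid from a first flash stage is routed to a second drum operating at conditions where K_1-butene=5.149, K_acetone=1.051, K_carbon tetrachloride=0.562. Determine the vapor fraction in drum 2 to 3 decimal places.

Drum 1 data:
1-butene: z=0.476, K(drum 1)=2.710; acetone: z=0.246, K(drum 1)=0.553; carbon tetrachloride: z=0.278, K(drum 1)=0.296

V/F (drum 2) = 0.745

Drum 1:
Let ψ₁ = V/F and solve Σ zᵢ(Kᵢ−1)/(1+ψ₁(Kᵢ−1)) = 0.
Check two-phase: ΣzᵢKᵢ = 1.508 > 1 and Σzᵢ/Kᵢ = 1.560 > 1, so g(0) = 0.508 > 0 and g(1) = -0.560 < 0.
Newton–Raphson from ψ₁ = 0.62:
  ψ₁ = 0.620: g = -0.1043, g' = -0.856 → ψ₁ = 0.498
  ψ₁ = 0.498: g = -0.0033, g' = -0.814 → ψ₁ = 0.494
Converged at ψ₁ = 0.494.
Drum-1 compositions:
  1-butene: x = 0.258, y = 0.699
  acetone: x = 0.316, y = 0.175
  carbon tetrachloride: x = 0.426, y = 0.126
Drum-2 feed = drum-1 liquid: z₂ = (0.2580, 0.3157, 0.4263).
Drum 2:
Newton iteration, ψ₂⁰ = 0.54:
  ψ₂ = 0.540: g = 0.1015, g' = -0.564 → ψ₂ = 0.720
  ψ₂ = 0.720: g = 0.0113, g' = -0.455 → ψ₂ = 0.745
Converged at ψ₂ = 0.745.
  1-butene: x = 0.063, y = 0.325
  acetone: x = 0.304, y = 0.320
  carbon tetrachloride: x = 0.633, y = 0.356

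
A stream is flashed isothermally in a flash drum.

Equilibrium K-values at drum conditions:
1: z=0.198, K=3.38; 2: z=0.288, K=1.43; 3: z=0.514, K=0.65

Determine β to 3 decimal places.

Newton iteration, β⁰ = 0.5:
  β = 0.500: g = 0.0990, g' = -0.362 → β = 0.773
  β = 0.773: g = 0.0122, g' = -0.287 → β = 0.816
Converged at β = 0.816.

β = 0.816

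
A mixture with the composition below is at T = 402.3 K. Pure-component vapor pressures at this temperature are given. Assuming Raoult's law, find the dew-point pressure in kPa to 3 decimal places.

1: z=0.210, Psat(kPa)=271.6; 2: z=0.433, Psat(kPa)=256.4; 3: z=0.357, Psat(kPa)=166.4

Pdew = 217.042 kPa

At the dew point ψ → 1, so Σzᵢ/Kᵢ = 1 with Kᵢ = Pᵢˢᵃᵗ/P ⇒ 1/P = Σzᵢ/Pᵢˢᵃᵗ.
1/P = 0.210/271.6 + 0.433/256.4 + 0.357/166.4 = 0.004607 ⇒ P = 217.042 kPa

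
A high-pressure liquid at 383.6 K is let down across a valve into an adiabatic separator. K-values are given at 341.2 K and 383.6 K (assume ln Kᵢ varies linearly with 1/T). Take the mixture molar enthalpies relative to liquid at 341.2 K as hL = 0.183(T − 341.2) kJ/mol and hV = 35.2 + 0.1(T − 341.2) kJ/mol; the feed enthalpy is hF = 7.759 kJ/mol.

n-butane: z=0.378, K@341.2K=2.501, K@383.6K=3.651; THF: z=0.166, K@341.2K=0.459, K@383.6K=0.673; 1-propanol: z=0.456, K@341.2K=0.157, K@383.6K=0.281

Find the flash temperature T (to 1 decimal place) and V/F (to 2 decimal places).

T = 352.2 K, V/F = 0.17

Adiabatic flash: solve Rachford–Rice at each trial T, then check hF = ψ·hV(T) + (1−ψ)·hL(T).
  T = 341.2 K: K = (2.501, 0.459, 0.157), RR gives ψ = 0.080, H_out = 2.831 kJ/mol
  T = 383.6 K: K = (3.651, 0.673, 0.281), RR gives ψ = 0.368, H_out = 19.409 kJ/mol
  T = 362.4 K: K = (3.055, 0.562, 0.214), RR gives ψ = 0.238, H_out = 11.822 kJ/mol
  T = 351.8 K: K = (2.773, 0.509, 0.184), RR gives ψ = 0.165, H_out = 7.598 kJ/mol
  T = 357.1 K: K = (2.913, 0.536, 0.198), RR gives ψ = 0.202, H_out = 9.763 kJ/mol
  T = 354.5 K: K = (2.844, 0.523, 0.191), RR gives ψ = 0.184, H_out = 8.716 kJ/mol
  T = 353.1 K: K = (2.807, 0.516, 0.187), RR gives ψ = 0.174, H_out = 8.140 kJ/mol
Linear interpolation between T = 351.8 (H_out = 7.598) and T = 353.1 (H_out = 8.140) on hF = 7.759 gives T ≈ 352.2 K, at which ψ = 0.17.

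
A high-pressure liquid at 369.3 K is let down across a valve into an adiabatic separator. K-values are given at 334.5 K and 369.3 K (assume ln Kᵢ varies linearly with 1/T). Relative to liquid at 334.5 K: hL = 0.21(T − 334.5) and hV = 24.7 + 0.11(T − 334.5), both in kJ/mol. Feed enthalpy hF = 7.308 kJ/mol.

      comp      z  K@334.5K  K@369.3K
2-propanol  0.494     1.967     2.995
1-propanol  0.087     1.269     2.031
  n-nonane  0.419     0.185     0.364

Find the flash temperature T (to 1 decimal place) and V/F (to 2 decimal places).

T = 337.7 K, V/F = 0.27

Adiabatic flash: solve Rachford–Rice at each trial T, then check hF = ψ·hV(T) + (1−ψ)·hL(T).
  T = 334.5 K: K = (1.967, 1.269, 0.185), RR gives ψ = 0.220, H_out = 5.431 kJ/mol
  T = 369.3 K: K = (2.995, 2.031, 0.364), RR gives ψ = 0.682, H_out = 21.769 kJ/mol
  T = 351.9 K: K = (2.453, 1.624, 0.264), RR gives ψ = 0.467, H_out = 14.366 kJ/mol
  T = 343.2 K: K = (2.203, 1.440, 0.222), RR gives ψ = 0.354, H_out = 10.259 kJ/mol
  T = 338.9 K: K = (2.084, 1.354, 0.203), RR gives ψ = 0.291, H_out = 7.995 kJ/mol
  T = 336.7 K: K = (2.025, 1.311, 0.194), RR gives ψ = 0.257, H_out = 6.749 kJ/mol
Linear interpolation between T = 336.7 (H_out = 6.749) and T = 338.9 (H_out = 7.995) on hF = 7.308 gives T ≈ 337.7 K, at which ψ = 0.27.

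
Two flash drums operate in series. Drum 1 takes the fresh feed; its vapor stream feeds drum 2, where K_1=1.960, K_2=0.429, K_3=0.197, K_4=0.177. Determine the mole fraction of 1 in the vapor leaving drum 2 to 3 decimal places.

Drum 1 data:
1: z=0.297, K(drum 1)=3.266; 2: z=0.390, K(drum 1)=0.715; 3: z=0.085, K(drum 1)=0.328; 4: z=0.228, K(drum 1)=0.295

y_1 (drum 2) = 0.790

Drum 1:
Newton iteration, ψ₁⁰ = 0.5:
  ψ₁ = 0.500: g = -0.1484, g' = -0.736 → ψ₁ = 0.298
  ψ₁ = 0.298: g = 0.0051, g' = -0.823 → ψ₁ = 0.305
Converged at ψ₁ = 0.305.
Drum-1 compositions:
  1: x = 0.176, y = 0.574
  2: x = 0.427, y = 0.305
  3: x = 0.107, y = 0.035
  4: x = 0.290, y = 0.086
Drum-2 feed = drum-1 vapor: z₂ = (0.5739, 0.3054, 0.0351, 0.0856).
Drum 2:
Rachford–Rice: g(ψ₂) = Σ zᵢ(Kᵢ−1)/(1+ψ₂(Kᵢ−1)) = 0.
g(0) = ΣzᵢKᵢ − 1 = 0.278 and g(1) = 1 − Σzᵢ/Kᵢ = -0.666, so a root lies in (0, 1).
Newton–Raphson from ψ₂ = 0.5:
  ψ₂ = 0.500: g = -0.0385, g' = -0.667 → ψ₂ = 0.442
  ψ₂ = 0.442: g = -0.0009, g' = -0.637 → ψ₂ = 0.441
Converged at ψ₂ = 0.441.
  1: x = 0.403, y = 0.790
  2: x = 0.408, y = 0.175
  3: x = 0.054, y = 0.011
  4: x = 0.134, y = 0.024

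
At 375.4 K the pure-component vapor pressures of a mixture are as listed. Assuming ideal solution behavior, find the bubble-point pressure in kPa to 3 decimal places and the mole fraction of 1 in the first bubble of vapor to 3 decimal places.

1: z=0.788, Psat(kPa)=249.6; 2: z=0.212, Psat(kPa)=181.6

Pbub = 235.184 kPa, y_1 = 0.836

At the bubble point ψ → 0, so ΣzᵢKᵢ = 1 with Kᵢ = Pᵢˢᵃᵗ/P ⇒ P = ΣzᵢPᵢˢᵃᵗ.
P = 0.788·249.6 + 0.212·181.6 = 235.184 kPa
yᵢ = zᵢPᵢˢᵃᵗ/P ⇒ y_1 = 0.788·249.6/235.184 = 0.836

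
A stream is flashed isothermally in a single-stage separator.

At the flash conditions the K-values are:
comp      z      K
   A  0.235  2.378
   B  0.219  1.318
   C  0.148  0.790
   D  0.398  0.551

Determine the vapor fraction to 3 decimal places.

ψ = 0.458

Material balance + equilibrium reduce to Σ zᵢ(Kᵢ−1)/(1+ψ(Kᵢ−1)) = 0.
Feasibility: ΣzᵢKᵢ = 1.184, Σzᵢ/Kᵢ = 1.175 — both > 1, two phases present.
Newton iteration, ψ⁰ = 0.5:
  ψ = 0.500: g = -0.0133, g' = -0.314 → ψ = 0.458
Converged at ψ = 0.458.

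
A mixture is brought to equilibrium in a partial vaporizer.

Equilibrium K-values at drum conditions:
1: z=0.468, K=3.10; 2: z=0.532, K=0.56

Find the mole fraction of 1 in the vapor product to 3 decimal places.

Rachford–Rice: g(V/F) = Σ zᵢ(Kᵢ−1)/(1+V/F(Kᵢ−1)) = 0.
g(0) = ΣzᵢKᵢ − 1 = 0.749 and g(1) = 1 − Σzᵢ/Kᵢ = -0.101, so a root lies in (0, 1).
Newton–Raphson from V/F = 0.5:
  V/F = 0.500: g = 0.1793, g' = -0.660 → V/F = 0.772
  V/F = 0.772: g = 0.0207, g' = -0.537 → V/F = 0.810
Converged at V/F = 0.810.
Compositions from xᵢ = zᵢ/(1+V/F(Kᵢ−1)), yᵢ = Kᵢxᵢ:
  1: x = 0.173, y = 0.537
  2: x = 0.827, y = 0.463

y_1 = 0.537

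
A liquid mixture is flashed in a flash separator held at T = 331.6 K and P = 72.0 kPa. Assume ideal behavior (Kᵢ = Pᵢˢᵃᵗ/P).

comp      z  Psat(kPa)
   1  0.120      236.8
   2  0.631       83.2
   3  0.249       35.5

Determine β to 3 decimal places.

Raoult's law: Kᵢ = Pᵢˢᵃᵗ/P = Pᵢˢᵃᵗ/72.0.
  K_1 = 236.8/72.0 = 3.28889, K_2 = 83.2/72.0 = 1.15556, K_3 = 35.5/72.0 = 0.49306
Let β = V/F and solve Σ zᵢ(Kᵢ−1)/(1+β(Kᵢ−1)) = 0.
Check two-phase: ΣzᵢKᵢ = 1.247 > 1 and Σzᵢ/Kᵢ = 1.088 > 1, so g(0) = 0.247 > 0 and g(1) = -0.088 < 0.
Newton iteration, β⁰ = 0.49:
  β = 0.490: g = 0.0527, g' = -0.266 → β = 0.688
  β = 0.688: g = 0.0015, g' = -0.258 → β = 0.694
Converged at β = 0.694.

β = 0.694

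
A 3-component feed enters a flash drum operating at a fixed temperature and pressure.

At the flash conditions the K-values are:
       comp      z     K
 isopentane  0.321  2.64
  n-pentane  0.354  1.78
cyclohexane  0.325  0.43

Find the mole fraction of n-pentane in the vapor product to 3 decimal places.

y_n-pentane = 0.372

Rachford–Rice: g(V/F) = Σ zᵢ(Kᵢ−1)/(1+V/F(Kᵢ−1)) = 0.
Check two-phase: ΣzᵢKᵢ = 1.617 > 1 and Σzᵢ/Kᵢ = 1.076 > 1, so g(0) = 0.617 > 0 and g(1) = -0.076 < 0.
Newton–Raphson from V/F = 0.53:
  V/F = 0.530: g = 0.2116, g' = -0.572 → V/F = 0.900
  V/F = 0.900: g = -0.0056, g' = -0.660 → V/F = 0.892
Converged at V/F = 0.892.
Compositions from xᵢ = zᵢ/(1+V/F(Kᵢ−1)), yᵢ = Kᵢxᵢ:
  isopentane: x = 0.130, y = 0.344
  n-pentane: x = 0.209, y = 0.372
  cyclohexane: x = 0.661, y = 0.284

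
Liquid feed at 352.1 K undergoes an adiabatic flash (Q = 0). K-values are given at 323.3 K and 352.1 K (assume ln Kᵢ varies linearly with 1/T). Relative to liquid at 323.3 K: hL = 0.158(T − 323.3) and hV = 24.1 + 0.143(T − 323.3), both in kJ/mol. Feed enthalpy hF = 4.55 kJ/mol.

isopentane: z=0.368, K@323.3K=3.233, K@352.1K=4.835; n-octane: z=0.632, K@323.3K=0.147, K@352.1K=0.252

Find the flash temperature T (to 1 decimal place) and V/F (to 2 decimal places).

Adiabatic flash: solve Rachford–Rice at each trial T, then check hF = ψ·hV(T) + (1−ψ)·hL(T).
  T = 323.3 K: K = (3.233, 0.147), RR gives ψ = 0.148, H_out = 3.576 kJ/mol
  T = 352.1 K: K = (4.835, 0.252), RR gives ψ = 0.327, H_out = 12.294 kJ/mol
  T = 337.7 K: K = (3.988, 0.195), RR gives ψ = 0.245, H_out = 8.137 kJ/mol
  T = 330.5 K: K = (3.599, 0.170), RR gives ψ = 0.200, H_out = 5.937 kJ/mol
  T = 326.9 K: K = (3.413, 0.158), RR gives ψ = 0.175, H_out = 4.781 kJ/mol
  T = 325.1 K: K = (3.322, 0.152), RR gives ψ = 0.162, H_out = 4.186 kJ/mol
Linear interpolation between T = 325.1 (H_out = 4.186) and T = 326.9 (H_out = 4.781) on hF = 4.55 gives T ≈ 326.2 K, at which ψ = 0.17.

T = 326.2 K, V/F = 0.17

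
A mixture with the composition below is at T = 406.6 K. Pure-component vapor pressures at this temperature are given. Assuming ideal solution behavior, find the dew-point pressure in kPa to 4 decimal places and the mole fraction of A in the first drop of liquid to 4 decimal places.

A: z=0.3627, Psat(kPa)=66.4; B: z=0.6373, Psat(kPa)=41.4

Pdew = 47.9477 kPa, x_A = 0.2619

At the dew point ψ → 1, so Σzᵢ/Kᵢ = 1 with Kᵢ = Pᵢˢᵃᵗ/P ⇒ 1/P = Σzᵢ/Pᵢˢᵃᵗ.
1/P = 0.3627/66.4 + 0.6373/41.4 = 0.0208561 ⇒ P = 47.9477 kPa
xᵢ = zᵢP/Pᵢˢᵃᵗ ⇒ x_A = 0.3627·47.9477/66.4 = 0.2619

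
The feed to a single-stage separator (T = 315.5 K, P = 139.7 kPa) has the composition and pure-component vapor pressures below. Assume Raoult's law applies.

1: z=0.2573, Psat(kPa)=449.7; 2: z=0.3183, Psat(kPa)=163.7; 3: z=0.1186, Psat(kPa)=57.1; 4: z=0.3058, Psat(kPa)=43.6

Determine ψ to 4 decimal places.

ψ = 0.3603

Raoult's law: Kᵢ = Pᵢˢᵃᵗ/P = Pᵢˢᵃᵗ/139.7.
  K_1 = 449.7/139.7 = 3.219041, K_2 = 163.7/139.7 = 1.171797, K_3 = 57.1/139.7 = 0.408733, K_4 = 43.6/139.7 = 0.312097
Newton iteration, ψ⁰ = 0.51:
  ψ = 0.5100: g = -0.10633, g' = -0.7151 → ψ = 0.3613
  ψ = 0.3613: g = -0.00074, g' = -0.7219 → ψ = 0.3603
Converged at ψ = 0.3603.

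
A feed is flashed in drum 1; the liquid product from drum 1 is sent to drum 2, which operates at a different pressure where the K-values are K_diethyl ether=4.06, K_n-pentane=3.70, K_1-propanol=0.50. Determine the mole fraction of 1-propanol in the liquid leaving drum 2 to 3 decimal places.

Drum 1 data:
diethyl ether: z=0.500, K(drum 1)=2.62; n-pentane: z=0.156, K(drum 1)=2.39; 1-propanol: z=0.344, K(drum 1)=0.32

x_1-propanol (drum 2) = 0.856

Drum 1:
Rachford–Rice: g(ψ₁) = Σ zᵢ(Kᵢ−1)/(1+ψ₁(Kᵢ−1)) = 0.
Feasibility: ΣzᵢKᵢ = 1.793, Σzᵢ/Kᵢ = 1.331 — both > 1, two phases present.
Newton–Raphson from ψ₁ = 0.5:
  ψ₁ = 0.500: g = 0.2210, g' = -0.871 → ψ₁ = 0.754
  ψ₁ = 0.754: g = -0.0094, g' = -1.007 → ψ₁ = 0.745
  ψ₁ = 0.745: g = -0.0001, g' = -0.995 → ψ₁ = 0.744
Converged at ψ₁ = 0.744.
Drum-1 compositions:
  diethyl ether: x = 0.227, y = 0.594
  n-pentane: x = 0.077, y = 0.183
  1-propanol: x = 0.697, y = 0.223
Drum-2 feed = drum-1 liquid: z₂ = (0.2267, 0.0767, 0.6967).
Drum 2:
Rachford–Rice: g(ψ₂) = Σ zᵢ(Kᵢ−1)/(1+ψ₂(Kᵢ−1)) = 0.
Feasibility: ΣzᵢKᵢ = 1.552, Σzᵢ/Kᵢ = 1.470 — both > 1, two phases present.
Newton iteration, ψ₂⁰ = 0.64:
  ψ₂ = 0.640: g = -0.2019, g' = -0.694 → ψ₂ = 0.349
  ψ₂ = 0.349: g = 0.0199, g' = -0.900 → ψ₂ = 0.371
  ψ₂ = 0.371: g = 0.0004, g' = -0.867 → ψ₂ = 0.372
Converged at ψ₂ = 0.372.
  diethyl ether: x = 0.106, y = 0.431
  n-pentane: x = 0.038, y = 0.142
  1-propanol: x = 0.856, y = 0.428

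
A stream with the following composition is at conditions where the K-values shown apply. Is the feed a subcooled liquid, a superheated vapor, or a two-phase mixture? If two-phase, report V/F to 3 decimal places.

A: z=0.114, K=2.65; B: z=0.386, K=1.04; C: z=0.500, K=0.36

ΣzᵢKᵢ = 0.884; Σzᵢ/Kᵢ = 1.803.
Since ΣzᵢKᵢ < 1 the mixture is below its bubble point — single liquid phase.

subcooled liquid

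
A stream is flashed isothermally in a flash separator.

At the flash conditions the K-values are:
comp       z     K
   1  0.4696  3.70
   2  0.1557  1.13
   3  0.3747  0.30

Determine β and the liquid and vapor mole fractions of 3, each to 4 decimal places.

Rachford–Rice: g(β) = Σ zᵢ(Kᵢ−1)/(1+β(Kᵢ−1)) = 0.
Feasibility: ΣzᵢKᵢ = 2.0259, Σzᵢ/Kᵢ = 1.5137 — both > 1, two phases present.
Newton–Raphson from β = 0.39:
  β = 0.3900: g = 0.27607, g' = -1.1620 → β = 0.6276
  β = 0.6276: g = 0.02148, g' = -1.0578 → β = 0.6479
  β = 0.6479: g = -0.00012, g' = -1.0699 → β = 0.6478
Converged at β = 0.6478.
Compositions from xᵢ = zᵢ/(1+β(Kᵢ−1)), yᵢ = Kᵢxᵢ:
  1: x = 0.1708, y = 0.6321
  2: x = 0.1436, y = 0.1623
  3: x = 0.6856, y = 0.2057

β = 0.6478, x_3 = 0.6856, y_3 = 0.2057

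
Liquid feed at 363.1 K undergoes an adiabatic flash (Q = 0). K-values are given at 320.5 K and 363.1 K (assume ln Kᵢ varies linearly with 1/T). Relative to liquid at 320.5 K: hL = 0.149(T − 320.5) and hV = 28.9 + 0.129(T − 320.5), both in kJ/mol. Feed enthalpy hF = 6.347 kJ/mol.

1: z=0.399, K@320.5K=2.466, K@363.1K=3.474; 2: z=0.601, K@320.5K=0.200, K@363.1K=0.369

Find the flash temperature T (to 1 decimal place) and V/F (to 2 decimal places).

Adiabatic flash: solve Rachford–Rice at each trial T, then check hF = ψ·hV(T) + (1−ψ)·hL(T).
  T = 320.5 K: K = (2.466, 0.200), RR gives ψ = 0.089, H_out = 2.566 kJ/mol
  T = 363.1 K: K = (3.474, 0.369), RR gives ψ = 0.389, H_out = 17.269 kJ/mol
  T = 341.8 K: K = (2.958, 0.277), RR gives ψ = 0.245, H_out = 10.147 kJ/mol
  T = 331.1 K: K = (2.708, 0.236), RR gives ψ = 0.171, H_out = 6.473 kJ/mol
  T = 325.8 K: K = (2.586, 0.218), RR gives ψ = 0.131, H_out = 4.565 kJ/mol
  T = 328.5 K: K = (2.648, 0.227), RR gives ψ = 0.152, H_out = 5.547 kJ/mol
  T = 329.8 K: K = (2.678, 0.232), RR gives ψ = 0.161, H_out = 6.012 kJ/mol
Linear interpolation between T = 329.8 (H_out = 6.012) and T = 331.1 (H_out = 6.473) on hF = 6.347 gives T ≈ 330.7 K, at which ψ = 0.17.

T = 330.7 K, V/F = 0.17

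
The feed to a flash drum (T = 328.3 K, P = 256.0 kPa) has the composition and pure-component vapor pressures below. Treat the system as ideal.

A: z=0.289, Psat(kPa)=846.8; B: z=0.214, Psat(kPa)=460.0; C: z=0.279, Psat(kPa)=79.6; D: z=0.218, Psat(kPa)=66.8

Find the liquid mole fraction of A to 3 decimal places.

x_A = 0.154

Raoult's law: Kᵢ = Pᵢˢᵃᵗ/P = Pᵢˢᵃᵗ/256.0.
  K_A = 846.8/256.0 = 3.30781, K_B = 460.0/256.0 = 1.79688, K_C = 79.6/256.0 = 0.31094, K_D = 66.8/256.0 = 0.26094
Let ψ = V/F and solve Σ zᵢ(Kᵢ−1)/(1+ψ(Kᵢ−1)) = 0.
Check two-phase: ΣzᵢKᵢ = 1.484 > 1 and Σzᵢ/Kᵢ = 1.939 > 1, so g(0) = 0.484 > 0 and g(1) = -0.939 < 0.
Newton–Raphson from ψ = 0.5:
  ψ = 0.500: g = -0.1173, g' = -1.009 → ψ = 0.384
  ψ = 0.384: g = -0.0020, g' = -0.989 → ψ = 0.382
Converged at ψ = 0.382.
Compositions from xᵢ = zᵢ/(1+ψ(Kᵢ−1)), yᵢ = Kᵢxᵢ:
  A: x = 0.154, y = 0.508
  B: x = 0.164, y = 0.295
  C: x = 0.379, y = 0.118
  D: x = 0.304, y = 0.079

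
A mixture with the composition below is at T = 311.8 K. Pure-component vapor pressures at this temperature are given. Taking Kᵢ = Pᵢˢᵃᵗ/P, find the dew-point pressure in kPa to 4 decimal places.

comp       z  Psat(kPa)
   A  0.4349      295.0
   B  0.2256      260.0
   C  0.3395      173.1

At the dew point ψ → 1, so Σzᵢ/Kᵢ = 1 with Kᵢ = Pᵢˢᵃᵗ/P ⇒ 1/P = Σzᵢ/Pᵢˢᵃᵗ.
1/P = 0.4349/295.0 + 0.2256/260.0 + 0.3395/173.1 = 0.0043032 ⇒ P = 232.3839 kPa

Pdew = 232.3839 kPa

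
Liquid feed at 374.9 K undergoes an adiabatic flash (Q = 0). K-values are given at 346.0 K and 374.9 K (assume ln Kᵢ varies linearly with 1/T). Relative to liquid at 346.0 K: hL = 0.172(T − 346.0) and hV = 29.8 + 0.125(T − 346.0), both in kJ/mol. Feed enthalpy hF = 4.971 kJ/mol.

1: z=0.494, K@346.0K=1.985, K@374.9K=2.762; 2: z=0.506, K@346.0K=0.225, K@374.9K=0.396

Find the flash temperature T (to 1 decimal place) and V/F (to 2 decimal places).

Adiabatic flash: solve Rachford–Rice at each trial T, then check hF = ψ·hV(T) + (1−ψ)·hL(T).
  T = 346.0 K: K = (1.985, 0.225), RR gives ψ = 0.124, H_out = 3.687 kJ/mol
  T = 374.9 K: K = (2.762, 0.396), RR gives ψ = 0.531, H_out = 20.065 kJ/mol
  T = 360.4 K: K = (2.356, 0.302), RR gives ψ = 0.334, H_out = 12.207 kJ/mol
  T = 353.2 K: K = (2.166, 0.261), RR gives ψ = 0.235, H_out = 8.157 kJ/mol
  T = 349.6 K: K = (2.075, 0.243), RR gives ψ = 0.181, H_out = 5.994 kJ/mol
  T = 347.8 K: K = (2.030, 0.234), RR gives ψ = 0.153, H_out = 4.861 kJ/mol
Linear interpolation between T = 347.8 (H_out = 4.861) and T = 349.6 (H_out = 5.994) on hF = 4.971 gives T ≈ 348.0 K, at which ψ = 0.16.

T = 348.0 K, V/F = 0.16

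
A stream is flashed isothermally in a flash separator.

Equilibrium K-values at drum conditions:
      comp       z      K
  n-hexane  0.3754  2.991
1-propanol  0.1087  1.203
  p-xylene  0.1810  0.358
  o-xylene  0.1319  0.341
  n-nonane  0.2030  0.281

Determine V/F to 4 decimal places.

V/F = 0.3534

Rachford–Rice: g(V/F) = Σ zᵢ(Kᵢ−1)/(1+V/F(Kᵢ−1)) = 0.
Check two-phase: ΣzᵢKᵢ = 1.4204 > 1 and Σzᵢ/Kᵢ = 1.8307 > 1, so g(0) = 0.4204 > 0 and g(1) = -0.8307 < 0.
Newton iteration, V/F⁰ = 0.5:
  V/F = 0.5000: g = -0.13407, g' = -0.9224 → V/F = 0.3547
  V/F = 0.3547: g = -0.00114, g' = -0.9268 → V/F = 0.3534
Converged at V/F = 0.3534.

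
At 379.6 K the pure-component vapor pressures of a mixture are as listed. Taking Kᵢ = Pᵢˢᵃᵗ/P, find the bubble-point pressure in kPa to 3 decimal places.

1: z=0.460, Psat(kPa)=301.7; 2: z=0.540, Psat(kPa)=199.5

Pbub = 246.512 kPa

At the bubble point ψ → 0, so ΣzᵢKᵢ = 1 with Kᵢ = Pᵢˢᵃᵗ/P ⇒ P = ΣzᵢPᵢˢᵃᵗ.
P = 0.460·301.7 + 0.540·199.5 = 246.512 kPa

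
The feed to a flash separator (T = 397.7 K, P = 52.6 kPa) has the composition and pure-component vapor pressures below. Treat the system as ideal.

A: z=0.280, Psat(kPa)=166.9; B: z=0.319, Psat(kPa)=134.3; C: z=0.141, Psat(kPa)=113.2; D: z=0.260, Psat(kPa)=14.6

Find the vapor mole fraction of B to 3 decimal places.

y_B = 0.347

Raoult's law: Kᵢ = Pᵢˢᵃᵗ/P = Pᵢˢᵃᵗ/52.6.
  K_A = 166.9/52.6 = 3.17300, K_B = 134.3/52.6 = 2.55323, K_C = 113.2/52.6 = 2.15209, K_D = 14.6/52.6 = 0.27757
Iterate (Newton) starting at V/F = 0.5:
  V/F = 0.500: g = 0.3795, g' = -0.955 → V/F = 0.897
  V/F = 0.897: g = -0.0408, g' = -1.428 → V/F = 0.869
  V/F = 0.869: g = -0.0015, g' = -1.323 → V/F = 0.868
Converged at V/F = 0.868.
Compositions from xᵢ = zᵢ/(1+V/F(Kᵢ−1)), yᵢ = Kᵢxᵢ:
  A: x = 0.097, y = 0.308
  B: x = 0.136, y = 0.347
  C: x = 0.071, y = 0.152
  D: x = 0.697, y = 0.193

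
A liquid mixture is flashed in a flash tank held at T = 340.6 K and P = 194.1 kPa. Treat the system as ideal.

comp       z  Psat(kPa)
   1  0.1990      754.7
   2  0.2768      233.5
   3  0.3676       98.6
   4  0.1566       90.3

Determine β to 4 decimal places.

Raoult's law: Kᵢ = Pᵢˢᵃᵗ/P = Pᵢˢᵃᵗ/194.1.
  K_1 = 754.7/194.1 = 3.888202, K_2 = 233.5/194.1 = 1.202988, K_3 = 98.6/194.1 = 0.507986, K_4 = 90.3/194.1 = 0.465224
Rachford–Rice: g(β) = Σ zᵢ(Kᵢ−1)/(1+β(Kᵢ−1)) = 0.
g(0) = ΣzᵢKᵢ − 1 = 0.3663 and g(1) = 1 − Σzᵢ/Kᵢ = -0.3415, so a root lies in (0, 1).
Newton iteration, β⁰ = 0.57:
  β = 0.5700: g = -0.10427, g' = -0.5108 → β = 0.3658
  β = 0.3658: g = 0.00708, g' = -0.6039 → β = 0.3776
  β = 0.3776: g = 0.00006, g' = -0.5942 → β = 0.3777
Converged at β = 0.3777.

β = 0.3777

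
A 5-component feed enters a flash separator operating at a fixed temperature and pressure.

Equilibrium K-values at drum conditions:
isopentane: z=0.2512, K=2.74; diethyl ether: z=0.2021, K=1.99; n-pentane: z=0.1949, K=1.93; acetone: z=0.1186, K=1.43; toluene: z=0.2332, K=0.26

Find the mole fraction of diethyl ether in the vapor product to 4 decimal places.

Rachford–Rice: g(ψ) = Σ zᵢ(Kᵢ−1)/(1+ψ(Kᵢ−1)) = 0.
g(0) = ΣzᵢKᵢ − 1 = 0.6969 and g(1) = 1 − Σzᵢ/Kᵢ = -0.2741, so a root lies in (0, 1).
Newton iteration, ψ⁰ = 0.5:
  ψ = 0.5000: g = 0.25935, g' = -0.7213 → ψ = 0.8596
  ψ = 0.8596: g = -0.05301, g' = -1.2080 → ψ = 0.8157
  ψ = 0.8157: g = -0.00318, g' = -1.0699 → ψ = 0.8127
Converged at ψ = 0.8127.
Compositions from xᵢ = zᵢ/(1+ψ(Kᵢ−1)), yᵢ = Kᵢxᵢ:
  isopentane: x = 0.1041, y = 0.2851
  diethyl ether: x = 0.1120, y = 0.2229
  n-pentane: x = 0.1110, y = 0.2142
  acetone: x = 0.0879, y = 0.1257
  toluene: x = 0.5851, y = 0.1521

y_diethyl ether = 0.2229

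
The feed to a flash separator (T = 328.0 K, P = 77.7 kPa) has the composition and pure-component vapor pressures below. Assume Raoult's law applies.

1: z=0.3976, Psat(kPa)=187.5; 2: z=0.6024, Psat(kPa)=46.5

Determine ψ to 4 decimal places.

Raoult's law: Kᵢ = Pᵢˢᵃᵗ/P = Pᵢˢᵃᵗ/77.7.
  K_1 = 187.5/77.7 = 2.413127, K_2 = 46.5/77.7 = 0.598456
Rachford–Rice: g(ψ) = Σ zᵢ(Kᵢ−1)/(1+ψ(Kᵢ−1)) = 0.
g(0) = ΣzᵢKᵢ − 1 = 0.3200 and g(1) = 1 − Σzᵢ/Kᵢ = -0.1714, so a root lies in (0, 1).
Newton–Raphson from ψ = 0.6:
  ψ = 0.6000: g = -0.01461, g' = -0.4011 → ψ = 0.5636
  ψ = 0.5636: g = 0.00013, g' = -0.4083 → ψ = 0.5639
Converged at ψ = 0.5639.

ψ = 0.5639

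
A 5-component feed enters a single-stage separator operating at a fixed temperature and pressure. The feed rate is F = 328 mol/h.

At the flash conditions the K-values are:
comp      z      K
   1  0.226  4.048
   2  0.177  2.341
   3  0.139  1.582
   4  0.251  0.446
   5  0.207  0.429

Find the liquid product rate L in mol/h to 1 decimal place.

Rachford–Rice: g(V/F) = Σ zᵢ(Kᵢ−1)/(1+V/F(Kᵢ−1)) = 0.
g(0) = ΣzᵢKᵢ − 1 = 0.750 and g(1) = 1 − Σzᵢ/Kᵢ = -0.265, so a root lies in (0, 1).
Newton iteration, V/F⁰ = 0.5:
  V/F = 0.500: g = 0.1199, g' = -0.751 → V/F = 0.660
  V/F = 0.660: g = 0.0045, g' = -0.711 → V/F = 0.666
Converged at V/F = 0.666.
Then V = V/F·F = 0.6659·328 = 218.4 mol/h and L = F − V = 109.6 mol/h.

L = 109.6 mol/h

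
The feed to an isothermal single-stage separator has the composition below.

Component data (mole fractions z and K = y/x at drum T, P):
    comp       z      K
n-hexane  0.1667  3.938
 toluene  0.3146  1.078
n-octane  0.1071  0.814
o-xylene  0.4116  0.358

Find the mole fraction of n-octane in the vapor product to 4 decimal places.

y_n-octane = 0.0907

Newton–Raphson from β = 0.47:
  β = 0.4700: g = -0.17089, g' = -0.6080 → β = 0.1889
  β = 0.1889: g = 0.01774, g' = -0.8205 → β = 0.2106
  β = 0.2106: g = 0.00043, g' = -0.7819 → β = 0.2111
Converged at β = 0.2111.
Compositions from xᵢ = zᵢ/(1+β(Kᵢ−1)), yᵢ = Kᵢxᵢ:
  n-hexane: x = 0.1029, y = 0.4052
  toluene: x = 0.3095, y = 0.3336
  n-octane: x = 0.1115, y = 0.0907
  o-xylene: x = 0.4761, y = 0.1705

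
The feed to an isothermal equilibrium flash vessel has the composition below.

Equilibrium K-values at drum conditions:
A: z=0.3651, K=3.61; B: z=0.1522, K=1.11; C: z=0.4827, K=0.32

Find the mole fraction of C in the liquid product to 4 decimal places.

Rachford–Rice: g(β) = Σ zᵢ(Kᵢ−1)/(1+β(Kᵢ−1)) = 0.
g(0) = ΣzᵢKᵢ − 1 = 0.6414 and g(1) = 1 − Σzᵢ/Kᵢ = -0.7467, so a root lies in (0, 1).
Newton–Raphson from β = 0.5:
  β = 0.5000: g = -0.06805, g' = -0.9822 → β = 0.4307
  β = 0.4307: g = 0.00040, g' = -0.9993 → β = 0.4311
Converged at β = 0.4311.
Compositions from xᵢ = zᵢ/(1+β(Kᵢ−1)), yᵢ = Kᵢxᵢ:
  A: x = 0.1718, y = 0.6202
  B: x = 0.1453, y = 0.1613
  C: x = 0.6829, y = 0.2185

x_C = 0.6829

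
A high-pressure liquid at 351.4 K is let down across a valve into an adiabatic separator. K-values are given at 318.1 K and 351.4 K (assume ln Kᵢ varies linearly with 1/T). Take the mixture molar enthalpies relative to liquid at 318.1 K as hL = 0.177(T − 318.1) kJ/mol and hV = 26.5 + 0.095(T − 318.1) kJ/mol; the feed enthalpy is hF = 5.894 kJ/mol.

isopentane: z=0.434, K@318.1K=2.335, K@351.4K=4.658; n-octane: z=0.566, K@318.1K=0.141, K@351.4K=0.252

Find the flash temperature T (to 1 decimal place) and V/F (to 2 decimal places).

Adiabatic flash: solve Rachford–Rice at each trial T, then check hF = ψ·hV(T) + (1−ψ)·hL(T).
  T = 318.1 K: K = (2.335, 0.141), RR gives ψ = 0.081, H_out = 2.154 kJ/mol
  T = 351.4 K: K = (4.658, 0.252), RR gives ψ = 0.425, H_out = 16.008 kJ/mol
  T = 334.8 K: K = (3.359, 0.191), RR gives ψ = 0.297, H_out = 10.414 kJ/mol
  T = 326.5 K: K = (2.817, 0.165), RR gives ψ = 0.208, H_out = 6.861 kJ/mol
  T = 322.3 K: K = (2.568, 0.153), RR gives ψ = 0.151, H_out = 4.697 kJ/mol
  T = 324.4 K: K = (2.690, 0.159), RR gives ψ = 0.181, H_out = 5.819 kJ/mol
  T = 325.4 K: K = (2.750, 0.162), RR gives ψ = 0.194, H_out = 6.324 kJ/mol
Linear interpolation between T = 324.4 (H_out = 5.819) and T = 325.4 (H_out = 6.324) on hF = 5.894 gives T ≈ 324.5 K, at which ψ = 0.18.

T = 324.5 K, V/F = 0.18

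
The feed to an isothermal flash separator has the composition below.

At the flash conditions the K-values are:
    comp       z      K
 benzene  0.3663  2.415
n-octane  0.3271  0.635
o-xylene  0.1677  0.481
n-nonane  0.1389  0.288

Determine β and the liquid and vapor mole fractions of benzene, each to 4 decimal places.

Let β = V/F and solve Σ zᵢ(Kᵢ−1)/(1+β(Kᵢ−1)) = 0.
Feasibility: ΣzᵢKᵢ = 1.2130, Σzᵢ/Kᵢ = 1.4977 — both > 1, two phases present.
Newton iteration, β⁰ = 0.36:
  β = 0.3600: g = -0.03408, g' = -0.5753 → β = 0.3008
  β = 0.3008: g = 0.00049, g' = -0.5933 → β = 0.3016
Converged at β = 0.3016.
Compositions from xᵢ = zᵢ/(1+β(Kᵢ−1)), yᵢ = Kᵢxᵢ:
  benzene: x = 0.2567, y = 0.6200
  n-octane: x = 0.3676, y = 0.2334
  o-xylene: x = 0.1988, y = 0.0956
  n-nonane: x = 0.1769, y = 0.0509

β = 0.3016, x_benzene = 0.2567, y_benzene = 0.6200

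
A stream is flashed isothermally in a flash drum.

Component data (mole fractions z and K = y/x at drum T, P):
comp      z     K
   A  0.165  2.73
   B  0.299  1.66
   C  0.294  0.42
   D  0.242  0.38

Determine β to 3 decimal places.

β = 0.236

Rachford–Rice: g(β) = Σ zᵢ(Kᵢ−1)/(1+β(Kᵢ−1)) = 0.
Check two-phase: ΣzᵢKᵢ = 1.162 > 1 and Σzᵢ/Kᵢ = 1.577 > 1, so g(0) = 0.162 > 0 and g(1) = -0.577 < 0.
Newton–Raphson from β = 0.5:
  β = 0.500: g = -0.1562, g' = -0.607 → β = 0.243
  β = 0.243: g = -0.0040, g' = -0.605 → β = 0.236
Converged at β = 0.236.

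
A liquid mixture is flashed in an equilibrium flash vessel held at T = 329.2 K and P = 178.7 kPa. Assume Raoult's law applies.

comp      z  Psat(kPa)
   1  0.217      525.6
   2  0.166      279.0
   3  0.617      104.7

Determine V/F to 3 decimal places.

V/F = 0.416

Raoult's law: Kᵢ = Pᵢˢᵃᵗ/P = Pᵢˢᵃᵗ/178.7.
  K_1 = 525.6/178.7 = 2.94124, K_2 = 279.0/178.7 = 1.56128, K_3 = 104.7/178.7 = 0.58590
Material balance + equilibrium reduce to Σ zᵢ(Kᵢ−1)/(1+V/F(Kᵢ−1)) = 0.
Feasibility: ΣzᵢKᵢ = 1.259, Σzᵢ/Kᵢ = 1.233 — both > 1, two phases present.
Iterate (Newton) starting at V/F = 0.5:
  V/F = 0.500: g = -0.0357, g' = -0.411 → V/F = 0.413
  V/F = 0.413: g = 0.0012, g' = -0.440 → V/F = 0.416
Converged at V/F = 0.416.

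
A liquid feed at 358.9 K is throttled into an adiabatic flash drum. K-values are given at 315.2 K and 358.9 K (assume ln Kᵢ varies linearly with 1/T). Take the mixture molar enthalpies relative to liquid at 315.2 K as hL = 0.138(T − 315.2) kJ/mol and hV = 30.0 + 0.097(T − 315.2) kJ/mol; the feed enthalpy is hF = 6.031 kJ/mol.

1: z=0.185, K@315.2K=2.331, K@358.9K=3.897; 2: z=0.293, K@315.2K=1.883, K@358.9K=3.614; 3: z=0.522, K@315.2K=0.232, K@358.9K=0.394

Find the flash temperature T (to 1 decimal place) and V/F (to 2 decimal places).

T = 318.9 K, V/F = 0.19

Adiabatic flash: solve Rachford–Rice at each trial T, then check hF = ψ·hV(T) + (1−ψ)·hL(T).
  T = 315.2 K: K = (2.331, 1.883, 0.232), RR gives ψ = 0.126, H_out = 3.774 kJ/mol
  T = 358.9 K: K = (3.897, 3.614, 0.394), RR gives ψ = 0.597, H_out = 22.866 kJ/mol
  T = 337.0 K: K = (3.063, 2.662, 0.307), RR gives ψ = 0.402, H_out = 14.696 kJ/mol
  T = 326.1 K: K = (2.684, 2.252, 0.268), RR gives ψ = 0.283, H_out = 9.874 kJ/mol
  T = 320.6 K: K = (2.503, 2.061, 0.250), RR gives ψ = 0.211, H_out = 7.017 kJ/mol
  T = 317.9 K: K = (2.416, 1.971, 0.241), RR gives ψ = 0.170, H_out = 5.460 kJ/mol
  T = 319.2 K: K = (2.458, 2.014, 0.245), RR gives ψ = 0.190, H_out = 6.224 kJ/mol
Linear interpolation between T = 317.9 (H_out = 5.460) and T = 319.2 (H_out = 6.224) on hF = 6.031 gives T ≈ 318.9 K, at which ψ = 0.19.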